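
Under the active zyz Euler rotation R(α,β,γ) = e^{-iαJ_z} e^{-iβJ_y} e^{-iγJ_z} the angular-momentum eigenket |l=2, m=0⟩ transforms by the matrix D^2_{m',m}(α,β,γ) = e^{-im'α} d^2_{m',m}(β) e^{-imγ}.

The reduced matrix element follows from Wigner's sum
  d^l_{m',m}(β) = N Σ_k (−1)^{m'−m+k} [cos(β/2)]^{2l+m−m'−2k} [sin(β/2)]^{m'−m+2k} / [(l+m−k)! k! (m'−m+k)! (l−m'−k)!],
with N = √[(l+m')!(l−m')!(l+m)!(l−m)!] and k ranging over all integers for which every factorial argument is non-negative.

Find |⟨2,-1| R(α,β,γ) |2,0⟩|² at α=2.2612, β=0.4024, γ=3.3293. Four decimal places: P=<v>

P=0.1948

Split into d^2_{-1,0}(β=0.4024) × two z-phases.
Half-angle: c=0.979827, s=0.199845. N=√(1·6·2·2)=4.898979
Admissible k: 1..2 (factorial args all ≥0)
  k=1: (−1)^0·4.8990/(2)·0.9798^3·0.1998^1 = +0.460488
  k=2: (−1)^1·4.8990/(2)·0.9798^1·0.1998^3 = -0.019156
d^2_{-1,0}(0.4024) = +0.460488 -0.019156 = +0.441332
|D^2_{-1,0}|² = |d^2_{-1,0}(β)|² = (+0.441332)² = 0.194774 (the z-rotation phases have unit modulus)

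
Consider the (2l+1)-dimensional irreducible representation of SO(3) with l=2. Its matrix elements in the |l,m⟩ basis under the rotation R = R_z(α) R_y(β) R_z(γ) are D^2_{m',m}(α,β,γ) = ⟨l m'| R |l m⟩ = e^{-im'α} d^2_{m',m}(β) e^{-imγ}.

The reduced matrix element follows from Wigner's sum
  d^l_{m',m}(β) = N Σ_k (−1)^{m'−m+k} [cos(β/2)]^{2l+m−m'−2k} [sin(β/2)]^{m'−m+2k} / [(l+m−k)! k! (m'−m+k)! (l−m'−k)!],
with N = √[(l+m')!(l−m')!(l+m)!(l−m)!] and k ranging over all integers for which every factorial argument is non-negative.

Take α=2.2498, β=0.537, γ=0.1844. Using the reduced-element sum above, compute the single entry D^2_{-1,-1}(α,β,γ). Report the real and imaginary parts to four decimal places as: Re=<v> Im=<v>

Re=-0.5077 Im=0.4341

D^2_{-1,-1}(2.2498,0.537,0.1844) = e^{-i·-1·2.2498}·d^2_{-1,-1}(0.537)·e^{-i·-1·0.1844}. Compute d first:
c=cos(0.537/2)=0.964170, s=sin(0.537/2)=0.265285; N=√[1·6·1·6]=6.000000
k∈{0,1} keeps every argument non-negative
  k=0: (−1)^0·6.0000/(6)·0.9642^4·0.2653^0 = +0.864200
  k=1: (−1)^1·6.0000/(2)·0.9642^2·0.2653^2 = -0.196271
d^2_{-1,-1}(0.537) = +0.864200 -0.196271 = +0.667929
Attach z-rotation phases: D = e^{-i(-1)(2.2498)}·(+0.667929)·e^{-i(-1)(0.1844)} = -0.507666+0.434057i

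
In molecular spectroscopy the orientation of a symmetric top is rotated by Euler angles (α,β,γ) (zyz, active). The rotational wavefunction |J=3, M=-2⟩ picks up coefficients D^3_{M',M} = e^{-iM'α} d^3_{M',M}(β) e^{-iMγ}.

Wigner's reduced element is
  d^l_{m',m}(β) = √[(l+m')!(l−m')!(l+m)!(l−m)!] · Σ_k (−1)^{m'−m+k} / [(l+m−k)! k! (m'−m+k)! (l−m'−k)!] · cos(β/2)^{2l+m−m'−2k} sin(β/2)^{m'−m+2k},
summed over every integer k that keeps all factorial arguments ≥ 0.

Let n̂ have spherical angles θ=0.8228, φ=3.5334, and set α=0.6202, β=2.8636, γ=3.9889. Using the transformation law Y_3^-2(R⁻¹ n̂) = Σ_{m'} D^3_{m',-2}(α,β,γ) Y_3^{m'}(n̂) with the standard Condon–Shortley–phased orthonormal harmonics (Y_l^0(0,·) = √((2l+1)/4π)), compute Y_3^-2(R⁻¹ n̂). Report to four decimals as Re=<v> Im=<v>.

Re=-0.1192 Im=-0.2095

Need the full column D^3_{m',-2} for m'=−3..3 at α=0.6202, β=2.8636, γ=3.9889.
cos(β/2)=0.138549, sin(β/2)=0.990356
d^3_{-3,-2}: single k=1 term ⇒ +0.000124;  D = -0.000113-0.000050i
d^3_{-2,-2}: k∈[0..1] ⇒ +0.000007 -0.001807 = -0.001800;  D = +0.001762-0.000369i
d^3_{-1,-2}: k∈[0..1] ⇒ -0.000160 +0.016339 = +0.016179;  D = -0.010957+0.011904i
d^3_{0,-2}: k∈[0..1] ⇒ +0.001980 -0.101142 = -0.099163;  D = +0.012247-0.098404i
d^3_{1,-2}: k∈[0..1] ⇒ -0.016339 +0.417407 = +0.401068;  D = +0.191008+0.352664i
d^3_{2,-2}: k∈[0..1] ⇒ +0.092330 -0.943511 = -0.851181;  D = -0.764876-0.373461i
d^3_{3,-2}: single k=0 term ⇒ -0.323322;  D = -0.318878+0.053421i
Y_3^{m'}(θ=0.8228,φ=3.5334) and Σ D·Y over m':
  (-0.0001-0.0000i)·(-0.0633+0.1517i)  (+0.0018-0.0004i)·(+0.2646-0.2637i)  (-0.0110+0.0119i)·(-0.2875+0.1188i)  (+0.0122-0.0984i)·(-0.1743+0.0000i)  (+0.1910+0.3527i)·(+0.2875+0.1188i)  (-0.7649-0.3735i)·(+0.2646+0.2637i)  (-0.3189+0.0534i)·(+0.0633+0.1517i)
Y_3^-2(R⁻¹ n̂) = -0.119199-0.209523i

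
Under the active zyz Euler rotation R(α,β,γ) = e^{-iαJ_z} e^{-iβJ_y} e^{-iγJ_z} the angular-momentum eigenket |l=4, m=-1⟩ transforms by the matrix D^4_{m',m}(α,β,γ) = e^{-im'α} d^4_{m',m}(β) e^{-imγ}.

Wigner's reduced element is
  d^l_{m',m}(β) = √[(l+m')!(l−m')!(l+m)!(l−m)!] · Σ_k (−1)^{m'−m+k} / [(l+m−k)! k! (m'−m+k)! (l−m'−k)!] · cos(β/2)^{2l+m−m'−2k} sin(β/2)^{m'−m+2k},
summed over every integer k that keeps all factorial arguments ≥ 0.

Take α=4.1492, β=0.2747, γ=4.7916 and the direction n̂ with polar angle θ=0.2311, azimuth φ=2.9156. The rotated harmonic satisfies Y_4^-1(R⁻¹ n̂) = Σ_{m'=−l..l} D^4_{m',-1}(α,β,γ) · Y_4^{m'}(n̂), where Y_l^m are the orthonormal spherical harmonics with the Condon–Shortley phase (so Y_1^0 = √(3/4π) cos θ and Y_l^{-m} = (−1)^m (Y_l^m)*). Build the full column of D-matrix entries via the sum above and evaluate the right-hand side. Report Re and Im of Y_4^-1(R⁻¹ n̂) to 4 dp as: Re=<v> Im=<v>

Need the full column D^4_{m',-1} for m'=−4..4 at α=4.1492, β=0.2747, γ=4.7916.
cos(β/2)=0.990582, sin(β/2)=0.136919
d^4_{-4,-1}: single k=3 term ⇒ +0.018320;  D = -0.015092+0.010386i
d^4_{-3,-1}: k∈[2..3] ⇒ +0.140585 -0.004476 = +0.136108;  D = -0.005383-0.136002i
d^4_{-2,-1}: k∈[1..3] ⇒ +0.543666 -0.051933 +0.000661 = +0.492395;  D = +0.426419+0.246210i
d^4_{-1,-1}: k∈[0..3] ⇒ +0.927096 -0.265680 +0.010152 -0.000065 = +0.671502;  D = -0.594381+0.312453i
d^4_{0,-1}: k∈[0..3] ⇒ -0.573075 +0.065691 -0.001255 +0.000004 = -0.508635;  D = -0.040247+0.507040i
d^4_{1,-1}: k∈[0..3] ⇒ +0.177120 -0.010152 +0.000097 -0.000000 = +0.167065;  D = +0.133763+0.100092i
d^4_{2,-1}: k∈[0..2] ⇒ -0.034622 +0.000992 -0.000004 = -0.033634;  D = +0.031416-0.012012i
d^4_{3,-1}: k∈[0..1] ⇒ +0.004476 -0.000051 = +0.004425;  D = +0.000870-0.004339i
d^4_{4,-1}: single k=0 term ⇒ -0.000350;  D = -0.000253-0.000241i
Y_4^{m'}(θ=0.2311,φ=2.9156) and Σ D·Y over m':
  (-0.0151+0.0104i)·(+0.0008+0.0010i)  (-0.0054-0.1360i)·(-0.0114-0.0092i)  (+0.4264+0.2462i)·(+0.0889+0.0432i)  (-0.5944+0.3125i)·(-0.3734-0.0859i)  (-0.0402+0.5070i)·(+0.6345+0.0000i)  (+0.1338+0.1001i)·(+0.3734-0.0859i)  (+0.0314-0.0120i)·(+0.0889-0.0432i)  (+0.0009-0.0043i)·(+0.0114-0.0092i)  (-0.0003-0.0002i)·(+0.0008-0.0010i)
Y_4^-1(R⁻¹ n̂) = +0.310127+0.321371i

Re=0.3101 Im=0.3214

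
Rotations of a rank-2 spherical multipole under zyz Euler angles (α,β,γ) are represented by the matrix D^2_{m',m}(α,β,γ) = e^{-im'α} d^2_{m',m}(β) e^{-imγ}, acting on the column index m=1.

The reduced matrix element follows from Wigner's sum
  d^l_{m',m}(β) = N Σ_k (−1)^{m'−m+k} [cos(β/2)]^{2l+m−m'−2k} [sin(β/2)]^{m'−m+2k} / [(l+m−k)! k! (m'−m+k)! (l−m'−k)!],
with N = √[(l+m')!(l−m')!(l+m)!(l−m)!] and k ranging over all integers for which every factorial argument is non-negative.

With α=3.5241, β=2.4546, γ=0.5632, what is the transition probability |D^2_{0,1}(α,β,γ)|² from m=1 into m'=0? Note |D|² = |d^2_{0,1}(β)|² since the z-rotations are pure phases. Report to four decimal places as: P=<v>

First d^2_{0,1}(β=2.4546), then the phase factors e^{-i(0)α} and e^{-i(1)γ}:
With c≡cos(β/2)=0.336781 and s≡sin(β/2)=0.941583, N=[2·2·6·1]^{1/2}=4.898979
k: max(0,(1)−(0))=1 … min(2+(1),2−(0))=2
  k=1: (−1)^0·4.8990/(2)·0.3368^3·0.9416^1 = +0.088100
  k=2: (−1)^1·4.8990/(2)·0.3368^1·0.9416^3 = -0.688651
d^2_{0,1}(2.4546) = +0.088100 -0.688651 = -0.600551
|D^2_{0,1}|² = |d^2_{0,1}(β)|² = (-0.600551)² = 0.360661 (the z-rotation phases have unit modulus)

P=0.3607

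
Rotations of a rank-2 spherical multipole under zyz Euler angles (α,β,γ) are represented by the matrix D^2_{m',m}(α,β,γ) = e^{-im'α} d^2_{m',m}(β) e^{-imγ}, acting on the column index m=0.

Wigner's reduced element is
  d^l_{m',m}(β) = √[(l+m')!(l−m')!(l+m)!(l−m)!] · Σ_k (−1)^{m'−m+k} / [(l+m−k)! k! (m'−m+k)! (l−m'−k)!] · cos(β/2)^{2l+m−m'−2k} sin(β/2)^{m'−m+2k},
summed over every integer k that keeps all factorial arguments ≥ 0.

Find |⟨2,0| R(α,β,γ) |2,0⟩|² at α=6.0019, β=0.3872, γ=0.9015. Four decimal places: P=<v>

First d^2_{0,0}(β=0.3872), then the phase factors e^{-i(0)α} and e^{-i(0)γ}:
With c≡cos(β/2)=0.981318 and s≡sin(β/2)=0.192393, N=[2·2·2·2]^{1/2}=4.000000
Admissible k: 0..2 (factorial args all ≥0)
  k=0: (−1)^0·4.0000/(4)·0.9813^4·0.1924^0 = +0.927340
  k=1: (−1)^1·4.0000/(1)·0.9813^2·0.1924^2 = -0.142580
  k=2: (−1)^2·4.0000/(4)·0.9813^0·0.1924^4 = +0.001370
d^2_{0,0}(0.3872) = +0.927340 -0.142580 +0.001370 = +0.786131
|D^2_{0,0}|² = |d^2_{0,0}(β)|² = (+0.786131)² = 0.618001 (the z-rotation phases have unit modulus)

P=0.6180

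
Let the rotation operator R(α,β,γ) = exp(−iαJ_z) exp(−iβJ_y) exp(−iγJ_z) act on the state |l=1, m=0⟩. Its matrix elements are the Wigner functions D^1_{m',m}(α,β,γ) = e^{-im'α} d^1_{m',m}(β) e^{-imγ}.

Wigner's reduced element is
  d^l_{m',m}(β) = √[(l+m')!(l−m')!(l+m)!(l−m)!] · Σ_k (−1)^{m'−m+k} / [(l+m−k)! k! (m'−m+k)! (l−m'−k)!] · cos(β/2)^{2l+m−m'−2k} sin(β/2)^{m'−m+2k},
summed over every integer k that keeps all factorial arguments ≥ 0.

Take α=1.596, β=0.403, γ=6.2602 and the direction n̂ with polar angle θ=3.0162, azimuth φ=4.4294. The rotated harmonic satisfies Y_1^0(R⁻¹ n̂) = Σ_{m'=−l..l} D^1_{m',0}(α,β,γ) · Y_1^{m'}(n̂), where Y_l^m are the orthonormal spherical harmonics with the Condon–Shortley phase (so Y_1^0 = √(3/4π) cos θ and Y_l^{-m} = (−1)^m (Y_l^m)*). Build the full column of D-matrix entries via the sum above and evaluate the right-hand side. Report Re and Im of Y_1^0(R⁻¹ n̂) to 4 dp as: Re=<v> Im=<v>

Re=-0.4688 Im=0.0000

Need the full column D^1_{m',0} for m'=−1..1 at α=1.596, β=0.403, γ=6.2602.
cos(β/2)=0.979767, sin(β/2)=0.200139
d^1_{-1,0}: single k=1 term ⇒ +0.277313;  D = -0.006989+0.277225i
d^1_{0,0}: k∈[0..1] ⇒ +0.959944 -0.040056 = +0.919889;  D = +0.919889+0.000000i
d^1_{1,0}: single k=0 term ⇒ -0.277313;  D = +0.006989+0.277225i
Y_1^{m'}(θ=3.0162,φ=4.4294) and Σ D·Y over m':
  (-0.0070+0.2772i)·(-0.0121+0.0415i)  (+0.9199+0.0000i)·(-0.4848+0.0000i)  (+0.0070+0.2772i)·(+0.0121+0.0415i)
Y_1^0(R⁻¹ n̂) = -0.468767+0.000000i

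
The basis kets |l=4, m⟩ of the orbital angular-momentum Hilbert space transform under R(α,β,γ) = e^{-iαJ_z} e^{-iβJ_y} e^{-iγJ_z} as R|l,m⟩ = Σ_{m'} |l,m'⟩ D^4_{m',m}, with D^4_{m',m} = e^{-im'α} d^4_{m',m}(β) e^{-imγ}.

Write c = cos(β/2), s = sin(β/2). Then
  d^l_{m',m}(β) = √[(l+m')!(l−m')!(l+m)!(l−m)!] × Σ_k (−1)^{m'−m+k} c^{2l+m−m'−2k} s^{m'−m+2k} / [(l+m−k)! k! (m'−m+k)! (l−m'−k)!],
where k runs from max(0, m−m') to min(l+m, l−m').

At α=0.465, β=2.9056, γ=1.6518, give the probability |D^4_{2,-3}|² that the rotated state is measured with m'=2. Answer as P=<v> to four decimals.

P=0.1614

Split into d^4_{2,-3}(β=2.9056) × two z-phases.
Half-angle: c=0.117723, s=0.993047. N=√(720·2·1·5040)=2693.993318
The bounds max(0,m−m')=0 and min(l+m,l−m')=1 give 2 terms
  k=0: (−1)^5·2693.9933/(240)·0.1177^3·0.9930^5 = -0.017685
  k=1: (−1)^6·2693.9933/(720)·0.1177^1·0.9930^7 = +0.419480
d^4_{2,-3}(2.9056) = -0.017685 +0.419480 = +0.401795
|D^4_{2,-3}|² = |d^4_{2,-3}(β)|² = (+0.401795)² = 0.161439 (the z-rotation phases have unit modulus)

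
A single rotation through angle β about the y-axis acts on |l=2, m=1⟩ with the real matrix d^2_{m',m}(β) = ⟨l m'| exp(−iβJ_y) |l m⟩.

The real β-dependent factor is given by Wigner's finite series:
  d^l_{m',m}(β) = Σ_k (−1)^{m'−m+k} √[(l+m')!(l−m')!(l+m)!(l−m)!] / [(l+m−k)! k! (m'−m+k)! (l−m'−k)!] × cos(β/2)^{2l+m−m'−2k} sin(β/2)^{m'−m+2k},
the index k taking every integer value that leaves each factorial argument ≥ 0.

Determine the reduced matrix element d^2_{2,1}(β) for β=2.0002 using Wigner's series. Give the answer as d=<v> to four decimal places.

d^2_{2,1}(β=2.0002) via Wigner's sum:
c=cos(2.0002/2)=0.540218, s=sin(2.0002/2)=0.841525; N=√[24·1·6·1]=12.000000
k: max(0,(1)−(2))=0 … min(2+(1),2−(2))=0
  k=0: (−1)^1·12.0000/(6)·0.5402^3·0.8415^1 = -0.265341
d^2_{2,1}(2.0002) = -0.265341

d=-0.2653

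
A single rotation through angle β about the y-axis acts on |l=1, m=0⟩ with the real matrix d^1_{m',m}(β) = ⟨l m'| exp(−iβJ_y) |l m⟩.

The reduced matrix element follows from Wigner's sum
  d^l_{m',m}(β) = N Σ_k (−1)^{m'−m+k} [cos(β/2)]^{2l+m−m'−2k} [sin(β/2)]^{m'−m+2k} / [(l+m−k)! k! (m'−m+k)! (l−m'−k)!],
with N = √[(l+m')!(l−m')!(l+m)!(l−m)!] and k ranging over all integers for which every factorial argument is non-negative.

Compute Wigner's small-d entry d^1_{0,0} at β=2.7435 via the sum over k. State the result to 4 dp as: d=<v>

d=-0.9218

d^1_{0,0}(β=2.7435) via Wigner's sum:
c=cos(2.7435/2)=0.197735, s=sin(2.7435/2)=0.980256; N=√[1·1·1·1]=1.000000
k: max(0,(0)−(0))=0 … min(1+(0),1−(0))=1
  k=0: (−1)^0·1.0000/(1)·0.1977^2·0.9803^0 = +0.039099
  k=1: (−1)^1·1.0000/(1)·0.1977^0·0.9803^2 = -0.960901
d^1_{0,0}(2.7435) = +0.039099 -0.960901 = -0.921802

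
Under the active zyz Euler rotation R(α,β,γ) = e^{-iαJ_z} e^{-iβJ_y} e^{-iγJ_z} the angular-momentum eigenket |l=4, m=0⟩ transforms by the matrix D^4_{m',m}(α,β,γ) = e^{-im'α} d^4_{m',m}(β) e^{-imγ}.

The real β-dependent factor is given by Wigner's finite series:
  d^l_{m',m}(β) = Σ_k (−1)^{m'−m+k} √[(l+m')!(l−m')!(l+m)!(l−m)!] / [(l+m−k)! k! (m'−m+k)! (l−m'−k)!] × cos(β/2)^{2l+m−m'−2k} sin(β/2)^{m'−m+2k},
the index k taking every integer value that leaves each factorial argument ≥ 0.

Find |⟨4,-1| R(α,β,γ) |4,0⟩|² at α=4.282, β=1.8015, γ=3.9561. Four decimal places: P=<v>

P=0.1074

D^4_{-1,0}(4.282,1.8015,3.9561) = e^{-i·-1·4.282}·d^4_{-1,0}(1.8015)·e^{-i·0·3.9561}. Compute d first:
Half-angle: c=0.621022, s=0.783793. N=√(6·120·24·24)=643.987578
k∈{1,2,3,4} keeps every argument non-negative
  k=1: (−1)^0·643.9876/(144)·0.6210^7·0.7838^1 = +0.124872
  k=2: (−1)^1·643.9876/(24)·0.6210^5·0.7838^3 = -1.193455
  k=3: (−1)^2·643.9876/(24)·0.6210^3·0.7838^5 = +1.901054
  k=4: (−1)^3·643.9876/(144)·0.6210^1·0.7838^7 = -0.504698
d^4_{-1,0}(1.8015) = +0.124872 -1.193455 +1.901054 -0.504698 = +0.327773
|D^4_{-1,0}|² = |d^4_{-1,0}(β)|² = (+0.327773)² = 0.107435 (the z-rotation phases have unit modulus)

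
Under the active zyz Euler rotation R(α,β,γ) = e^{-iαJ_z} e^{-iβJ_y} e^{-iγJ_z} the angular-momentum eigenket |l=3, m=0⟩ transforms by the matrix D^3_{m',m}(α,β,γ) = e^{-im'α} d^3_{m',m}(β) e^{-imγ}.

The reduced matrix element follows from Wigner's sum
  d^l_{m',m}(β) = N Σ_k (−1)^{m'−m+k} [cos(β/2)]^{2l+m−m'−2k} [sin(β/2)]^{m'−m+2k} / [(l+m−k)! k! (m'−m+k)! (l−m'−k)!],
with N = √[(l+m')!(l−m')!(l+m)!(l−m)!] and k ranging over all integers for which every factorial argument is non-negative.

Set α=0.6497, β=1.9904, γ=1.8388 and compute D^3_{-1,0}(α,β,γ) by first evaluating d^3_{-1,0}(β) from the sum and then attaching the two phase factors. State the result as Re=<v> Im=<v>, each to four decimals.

Re=-0.0536 Im=-0.0407

D^3_{-1,0}(0.6497,1.9904,1.8388) = e^{-i·-1·0.6497}·d^3_{-1,0}(1.9904)·e^{-i·0·1.8388}. Compute d first:
c=cos(1.9904/2)=0.544335, s=sin(1.9904/2)=0.838868; N=√[2·24·6·6]=41.569219
The bounds max(0,m−m')=1 and min(l+m,l−m')=3 give 3 terms
  k=1: (−1)^0·41.5692/(12)·0.5443^5·0.8389^1 = +0.138872
  k=2: (−1)^1·41.5692/(4)·0.5443^3·0.8389^3 = -0.989445
  k=3: (−1)^2·41.5692/(12)·0.5443^1·0.8389^5 = +0.783294
d^3_{-1,0}(1.9904) = +0.138872 -0.989445 +0.783294 = -0.067279
Phases: e^{-i·(-1)·0.6497}=+0.796265+0.604948i, e^{-i·(0)·1.8388}=+1.000000+0.000000i ⇒ D=-0.053572-0.040700i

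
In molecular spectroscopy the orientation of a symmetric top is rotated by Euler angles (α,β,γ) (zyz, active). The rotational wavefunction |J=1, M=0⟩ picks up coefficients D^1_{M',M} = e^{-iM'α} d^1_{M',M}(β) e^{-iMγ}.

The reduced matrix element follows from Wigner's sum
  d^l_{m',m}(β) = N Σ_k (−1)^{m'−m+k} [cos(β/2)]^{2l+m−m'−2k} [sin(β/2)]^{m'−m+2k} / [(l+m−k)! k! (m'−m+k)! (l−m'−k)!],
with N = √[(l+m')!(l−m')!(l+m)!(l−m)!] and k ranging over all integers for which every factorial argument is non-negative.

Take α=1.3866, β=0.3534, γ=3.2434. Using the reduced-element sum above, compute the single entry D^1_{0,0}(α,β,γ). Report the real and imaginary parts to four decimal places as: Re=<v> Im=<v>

First d^1_{0,0}(β=0.3534), then the phase factors e^{-i(0)α} and e^{-i(0)γ}:
c=cos(0.3534/2)=0.984429, s=sin(0.3534/2)=0.175782; N=√[1·1·1·1]=1.000000
k: max(0,(0)−(0))=0 … min(1+(0),1−(0))=1
  k=0: (−1)^0·1.0000/(1)·0.9844^2·0.1758^0 = +0.969101
  k=1: (−1)^1·1.0000/(1)·0.9844^0·0.1758^2 = -0.030899
d^1_{0,0}(0.3534) = +0.969101 -0.030899 = +0.938201
D = (+1.000000+0.000000i)·(+0.938201)·(+1.000000+0.000000i) = +0.938201+0.000000i

Re=0.9382 Im=0.0000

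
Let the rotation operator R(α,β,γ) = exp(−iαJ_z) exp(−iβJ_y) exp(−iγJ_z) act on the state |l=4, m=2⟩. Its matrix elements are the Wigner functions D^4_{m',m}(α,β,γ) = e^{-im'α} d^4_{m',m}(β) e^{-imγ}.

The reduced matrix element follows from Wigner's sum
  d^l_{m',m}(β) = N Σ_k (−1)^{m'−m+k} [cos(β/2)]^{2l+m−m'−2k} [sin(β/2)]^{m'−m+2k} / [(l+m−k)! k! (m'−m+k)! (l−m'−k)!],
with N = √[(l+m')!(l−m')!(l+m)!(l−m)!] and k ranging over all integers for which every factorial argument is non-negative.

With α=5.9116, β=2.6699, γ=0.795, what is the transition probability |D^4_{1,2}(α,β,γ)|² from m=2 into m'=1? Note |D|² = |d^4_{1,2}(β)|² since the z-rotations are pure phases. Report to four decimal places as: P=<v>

Split into d^4_{1,2}(β=2.6699) × two z-phases.
c=cos(2.6699/2)=0.233666, s=sin(2.6699/2)=0.972317; N=√[120·6·720·2]=1018.233765
Admissible k: 1..3 (factorial args all ≥0)
  k=1: (−1)^0·1018.2338/(240)·0.2337^7·0.9723^1 = +0.000157
  k=2: (−1)^1·1018.2338/(48)·0.2337^5·0.9723^3 = -0.013583
  k=3: (−1)^2·1018.2338/(72)·0.2337^3·0.9723^5 = +0.156798
d^4_{1,2}(2.6699) = +0.000157 -0.013583 +0.156798 = +0.143372
|D^4_{1,2}|² = |d^4_{1,2}(β)|² = (+0.143372)² = 0.020555 (the z-rotation phases have unit modulus)

P=0.0206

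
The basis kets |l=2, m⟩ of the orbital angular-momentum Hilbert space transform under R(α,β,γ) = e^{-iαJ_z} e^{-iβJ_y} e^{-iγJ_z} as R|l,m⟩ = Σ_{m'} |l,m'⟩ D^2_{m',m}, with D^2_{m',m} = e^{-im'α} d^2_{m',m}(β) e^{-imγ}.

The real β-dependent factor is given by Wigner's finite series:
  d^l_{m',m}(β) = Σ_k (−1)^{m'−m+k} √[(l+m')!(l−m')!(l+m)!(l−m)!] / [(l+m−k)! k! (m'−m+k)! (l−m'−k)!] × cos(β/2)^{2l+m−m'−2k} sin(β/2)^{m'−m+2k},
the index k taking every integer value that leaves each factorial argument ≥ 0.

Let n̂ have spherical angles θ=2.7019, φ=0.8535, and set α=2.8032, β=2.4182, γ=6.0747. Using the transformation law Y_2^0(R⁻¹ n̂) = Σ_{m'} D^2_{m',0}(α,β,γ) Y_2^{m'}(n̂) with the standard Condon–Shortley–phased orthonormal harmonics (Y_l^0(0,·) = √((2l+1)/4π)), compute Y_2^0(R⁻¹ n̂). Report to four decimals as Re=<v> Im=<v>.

Need the full column D^2_{m',0} for m'=−2..2 at α=2.8032, β=2.4182, γ=6.0747.
cos(β/2)=0.353861, sin(β/2)=0.935298
d^2_{-2,0}: single k=2 term ⇒ +0.268313;  D = +0.209174-0.168042i
d^2_{-1,0}: k∈[1..2] ⇒ +0.101514 -0.709183 = -0.607670;  D = +0.573208-0.201729i
d^2_{0,0}: k∈[0..2] ⇒ +0.015680 -0.438153 +0.765244 = +0.342770;  D = +0.342770+0.000000i
d^2_{1,0}: k∈[0..1] ⇒ -0.101514 +0.709183 = +0.607670;  D = -0.573208-0.201729i
d^2_{2,0}: single k=0 term ⇒ +0.268313;  D = +0.209174+0.168042i
Y_2^{m'}(θ=2.7019,φ=0.8535) and Σ D·Y over m':
  (+0.2092-0.1680i)·(-0.0095-0.0693i)  (+0.5732-0.2017i)·(-0.1956+0.2242i)  (+0.3428+0.0000i)·(+0.4593+0.0000i)  (-0.5732-0.2017i)·(+0.1956+0.2242i)  (+0.2092+0.1680i)·(-0.0095+0.0693i)
Y_2^0(R⁻¹ n̂) = -0.003601-0.000000i

Re=-0.0036 Im=0.0000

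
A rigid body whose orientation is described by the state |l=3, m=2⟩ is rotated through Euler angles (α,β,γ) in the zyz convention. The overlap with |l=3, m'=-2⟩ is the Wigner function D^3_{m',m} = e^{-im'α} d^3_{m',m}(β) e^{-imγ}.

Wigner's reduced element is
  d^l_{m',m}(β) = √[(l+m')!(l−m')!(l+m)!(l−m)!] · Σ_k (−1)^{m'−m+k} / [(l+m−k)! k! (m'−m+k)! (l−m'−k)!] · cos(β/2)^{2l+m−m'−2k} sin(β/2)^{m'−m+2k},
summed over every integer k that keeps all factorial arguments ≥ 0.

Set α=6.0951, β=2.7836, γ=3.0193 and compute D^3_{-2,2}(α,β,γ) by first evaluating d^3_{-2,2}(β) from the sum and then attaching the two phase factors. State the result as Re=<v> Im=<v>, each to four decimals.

Split into d^3_{-2,2}(β=2.7836) × two z-phases.
Half-angle: c=0.178042, s=0.984023. N=√(1·120·120·1)=120.000000
k: max(0,(2)−(-2))=4 … min(3+(2),3−(-2))=5
  k=4: (−1)^0·120.0000/(24)·0.1780^2·0.9840^4 = +0.148606
  k=5: (−1)^1·120.0000/(120)·0.1780^0·0.9840^6 = -0.907886
d^3_{-2,2}(2.7836) = +0.148606 -0.907886 = -0.759280
Attach z-rotation phases: D = e^{-i(-2)(6.0951)}·(-0.759280)·e^{-i(2)(3.0193)} = -0.752716+0.099622i

Re=-0.7527 Im=0.0996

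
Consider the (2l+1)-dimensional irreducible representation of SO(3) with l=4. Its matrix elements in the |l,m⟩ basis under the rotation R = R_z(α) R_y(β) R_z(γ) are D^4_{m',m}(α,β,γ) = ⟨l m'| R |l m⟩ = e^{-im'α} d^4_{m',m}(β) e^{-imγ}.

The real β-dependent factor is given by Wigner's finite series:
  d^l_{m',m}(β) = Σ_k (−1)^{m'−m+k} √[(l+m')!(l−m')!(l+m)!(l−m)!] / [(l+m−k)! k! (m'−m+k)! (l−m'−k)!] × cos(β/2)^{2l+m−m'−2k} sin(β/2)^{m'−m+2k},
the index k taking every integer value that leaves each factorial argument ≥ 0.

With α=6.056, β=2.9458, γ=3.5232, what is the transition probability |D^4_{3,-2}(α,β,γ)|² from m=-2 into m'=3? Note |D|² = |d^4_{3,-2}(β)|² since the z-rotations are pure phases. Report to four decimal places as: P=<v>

First d^4_{3,-2}(β=2.9458), then the phase factors e^{-i(3)α} and e^{-i(-2)γ}:
Half-angle: c=0.097740, s=0.995212. N=√(5040·1·2·720)=2693.993318
k: max(0,(-2)−(3))=0 … min(4+(-2),4−(3))=1
  k=0: (−1)^5·2693.9933/(240)·0.0977^3·0.9952^5 = -0.010232
  k=1: (−1)^6·2693.9933/(720)·0.0977^1·0.9952^7 = +0.353627
d^4_{3,-2}(2.9458) = -0.010232 +0.353627 = +0.343395
|D^4_{3,-2}|² = |d^4_{3,-2}(β)|² = (+0.343395)² = 0.117920 (the z-rotation phases have unit modulus)

P=0.1179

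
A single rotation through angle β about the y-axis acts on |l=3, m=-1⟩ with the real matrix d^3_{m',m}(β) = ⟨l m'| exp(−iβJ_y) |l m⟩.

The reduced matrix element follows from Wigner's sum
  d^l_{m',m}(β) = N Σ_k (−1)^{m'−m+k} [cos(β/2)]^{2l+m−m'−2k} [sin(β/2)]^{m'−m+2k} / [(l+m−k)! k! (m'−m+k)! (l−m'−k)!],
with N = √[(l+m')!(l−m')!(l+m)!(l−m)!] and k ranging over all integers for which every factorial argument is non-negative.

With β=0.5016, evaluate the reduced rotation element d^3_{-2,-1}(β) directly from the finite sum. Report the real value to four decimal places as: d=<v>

d^3_{-2,-1}(β=0.5016) via Wigner's sum:
Half-angle: c=0.968714, s=0.248179. N=√(1·120·2·24)=75.894664
k∈{1,2} keeps every argument non-negative
  k=1: (−1)^0·75.8947/(24)·0.9687^5·0.2482^1 = +0.669489
  k=2: (−1)^1·75.8947/(12)·0.9687^3·0.2482^3 = -0.087884
d^3_{-2,-1}(0.5016) = +0.669489 -0.087884 = +0.581604

d=0.5816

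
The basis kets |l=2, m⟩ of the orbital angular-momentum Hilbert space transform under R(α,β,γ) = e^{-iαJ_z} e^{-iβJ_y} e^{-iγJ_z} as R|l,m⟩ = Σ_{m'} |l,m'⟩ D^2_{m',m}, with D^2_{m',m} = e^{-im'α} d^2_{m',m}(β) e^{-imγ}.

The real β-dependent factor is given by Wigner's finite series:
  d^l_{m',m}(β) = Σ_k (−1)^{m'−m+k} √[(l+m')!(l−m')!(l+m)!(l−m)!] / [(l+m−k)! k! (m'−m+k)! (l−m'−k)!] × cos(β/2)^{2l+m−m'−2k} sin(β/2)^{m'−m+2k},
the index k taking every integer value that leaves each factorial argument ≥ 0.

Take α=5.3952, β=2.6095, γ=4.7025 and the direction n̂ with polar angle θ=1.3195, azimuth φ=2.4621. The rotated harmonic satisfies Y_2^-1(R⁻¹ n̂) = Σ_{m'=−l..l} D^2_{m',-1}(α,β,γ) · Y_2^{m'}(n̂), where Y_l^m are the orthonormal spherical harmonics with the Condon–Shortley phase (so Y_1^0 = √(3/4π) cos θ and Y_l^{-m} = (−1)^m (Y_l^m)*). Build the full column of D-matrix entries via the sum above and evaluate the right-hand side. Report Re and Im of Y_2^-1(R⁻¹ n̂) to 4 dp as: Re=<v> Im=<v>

Need the full column D^2_{m',-1} for m'=−2..2 at α=5.3952, β=2.6095, γ=4.7025.
cos(β/2)=0.262919, sin(β/2)=0.964818
d^2_{-2,-1}: single k=1 term ⇒ +0.035070;  D = -0.034262+0.007484i
d^2_{-1,-1}: k∈[0..1] ⇒ +0.004778 -0.193044 = -0.188265;  D = +0.147224+0.117341i
d^2_{0,-1}: k∈[0..1] ⇒ -0.042952 +0.578407 = +0.535455;  D = -0.005295-0.535429i
d^2_{1,-1}: k∈[0..1] ⇒ +0.193044 -0.866526 = -0.673482;  D = -0.518261+0.430097i
d^2_{2,-1}: single k=0 term ⇒ -0.472267;  D = -0.463291-0.091642i
Y_2^{m'}(θ=1.3195,φ=2.4621) and Σ D·Y over m':
  (-0.0343+0.0075i)·(+0.0762+0.3543i)  (+0.1472+0.1173i)·(-0.1447-0.1169i)  (-0.0053-0.5354i)·(-0.2569+0.0000i)  (-0.5183+0.4301i)·(+0.1447-0.1169i)  (-0.4633-0.0916i)·(+0.0762-0.3543i)
Y_2^-1(R⁻¹ n̂) = -0.103979+0.371787i

Re=-0.1040 Im=0.3718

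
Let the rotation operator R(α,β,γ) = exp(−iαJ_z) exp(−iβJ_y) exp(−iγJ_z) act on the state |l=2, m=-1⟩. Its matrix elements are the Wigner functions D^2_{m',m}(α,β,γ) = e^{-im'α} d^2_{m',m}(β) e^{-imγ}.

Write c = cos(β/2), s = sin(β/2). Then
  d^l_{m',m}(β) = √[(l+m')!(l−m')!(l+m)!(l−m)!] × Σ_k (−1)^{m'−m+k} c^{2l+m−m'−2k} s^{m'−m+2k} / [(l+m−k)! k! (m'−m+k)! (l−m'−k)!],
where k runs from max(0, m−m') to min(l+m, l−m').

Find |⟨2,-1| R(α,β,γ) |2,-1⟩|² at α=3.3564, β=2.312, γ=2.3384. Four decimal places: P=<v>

Split into d^2_{-1,-1}(β=2.312) × two z-phases.
Half-angle: c=0.403004, s=0.915198. N=√(1·6·1·6)=6.000000
k: max(0,(-1)−(-1))=0 … min(2+(-1),2−(-1))=1
  k=0: (−1)^0·6.0000/(6)·0.4030^4·0.9152^0 = +0.026378
  k=1: (−1)^1·6.0000/(2)·0.4030^2·0.9152^2 = -0.408103
d^2_{-1,-1}(2.312) = +0.026378 -0.408103 = -0.381725
|D^2_{-1,-1}|² = |d^2_{-1,-1}(β)|² = (-0.381725)² = 0.145714 (the z-rotation phases have unit modulus)

P=0.1457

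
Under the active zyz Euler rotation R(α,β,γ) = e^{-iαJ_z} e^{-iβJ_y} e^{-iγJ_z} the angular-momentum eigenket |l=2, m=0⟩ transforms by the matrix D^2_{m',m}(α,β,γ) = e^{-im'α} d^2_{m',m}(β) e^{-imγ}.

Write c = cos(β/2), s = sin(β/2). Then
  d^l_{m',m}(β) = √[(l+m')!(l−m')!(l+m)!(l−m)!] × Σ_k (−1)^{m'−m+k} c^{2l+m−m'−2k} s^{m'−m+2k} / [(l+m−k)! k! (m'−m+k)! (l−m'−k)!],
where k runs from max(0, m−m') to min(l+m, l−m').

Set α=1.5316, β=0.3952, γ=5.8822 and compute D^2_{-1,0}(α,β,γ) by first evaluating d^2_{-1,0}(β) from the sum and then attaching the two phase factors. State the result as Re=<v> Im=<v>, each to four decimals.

Re=0.0171 Im=0.4348

First d^2_{-1,0}(β=0.3952), then the phase factors e^{-i(-1)α} and e^{-i(0)γ}:
Half-angle: c=0.980541, s=0.196317. N=√(1·6·2·2)=4.898979
k: max(0,(0)−(-1))=1 … min(2+(0),2−(-1))=2
  k=1: (−1)^0·4.8990/(2)·0.9805^3·0.1963^1 = +0.453346
  k=2: (−1)^1·4.8990/(2)·0.9805^1·0.1963^3 = -0.018172
d^2_{-1,0}(0.3952) = +0.453346 -0.018172 = +0.435173
Attach z-rotation phases: D = e^{-i(-1)(1.5316)}·(+0.435173)·e^{-i(0)(5.8822)} = +0.017053+0.434839i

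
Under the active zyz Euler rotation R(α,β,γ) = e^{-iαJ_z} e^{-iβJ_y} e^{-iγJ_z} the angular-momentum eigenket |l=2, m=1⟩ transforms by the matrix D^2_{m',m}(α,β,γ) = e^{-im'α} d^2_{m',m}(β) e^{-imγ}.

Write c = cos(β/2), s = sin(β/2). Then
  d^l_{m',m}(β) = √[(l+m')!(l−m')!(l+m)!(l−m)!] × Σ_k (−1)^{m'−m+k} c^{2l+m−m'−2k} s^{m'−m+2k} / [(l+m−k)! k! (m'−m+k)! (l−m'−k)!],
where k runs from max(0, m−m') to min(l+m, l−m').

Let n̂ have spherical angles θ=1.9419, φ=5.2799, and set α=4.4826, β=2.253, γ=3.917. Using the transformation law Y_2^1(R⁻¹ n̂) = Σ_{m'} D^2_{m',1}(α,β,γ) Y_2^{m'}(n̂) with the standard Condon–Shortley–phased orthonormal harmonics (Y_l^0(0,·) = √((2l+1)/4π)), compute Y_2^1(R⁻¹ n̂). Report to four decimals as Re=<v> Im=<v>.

Re=0.2124 Im=0.3212

Need the full column D^2_{m',1} for m'=−2..2 at α=4.4826, β=2.253, γ=3.917.
cos(β/2)=0.429823, sin(β/2)=0.902913
d^2_{-2,1}: single k=3 term ⇒ +0.632787;  D = +0.208525-0.597442i
d^2_{-1,1}: k∈[2..3] ⇒ +0.451848 -0.664637 = -0.212789;  D = -0.179651-0.114038i
d^2_{0,1}: k∈[1..2] ⇒ +0.175626 -0.775003 = -0.599376;  D = +0.428036-0.419568i
d^2_{1,1}: k∈[0..1] ⇒ +0.034132 -0.451848 = -0.417716;  D = +0.216772+0.357066i
d^2_{2,1}: single k=0 term ⇒ -0.143398;  D = -0.136306+0.044540i
Y_2^{m'}(θ=1.9419,φ=5.2799) and Σ D·Y over m':
  (+0.2085-0.5974i)·(-0.1416+0.3041i)  (-0.1797-0.1140i)·(-0.1403-0.2202i)  (+0.4280-0.4196i)·(-0.1910+0.0000i)  (+0.2168+0.3571i)·(+0.1403-0.2202i)  (-0.1363+0.0445i)·(-0.1416-0.3041i)
Y_2^1(R⁻¹ n̂) = +0.212418+0.321231i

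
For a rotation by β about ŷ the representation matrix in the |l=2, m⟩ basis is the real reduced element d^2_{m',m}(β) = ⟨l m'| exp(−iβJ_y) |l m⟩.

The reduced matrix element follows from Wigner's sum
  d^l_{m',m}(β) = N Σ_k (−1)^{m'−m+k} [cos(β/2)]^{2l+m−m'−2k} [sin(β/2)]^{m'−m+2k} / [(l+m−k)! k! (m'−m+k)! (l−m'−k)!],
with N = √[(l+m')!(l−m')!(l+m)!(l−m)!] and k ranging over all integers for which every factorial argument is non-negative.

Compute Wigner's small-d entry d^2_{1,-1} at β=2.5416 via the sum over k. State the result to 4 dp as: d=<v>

d^2_{1,-1}(β=2.5416) via Wigner's sum:
With c≡cos(β/2)=0.295517 and s≡sin(β/2)=0.955338, N=[6·1·1·6]^{1/2}=6.000000
k∈{0,1} keeps every argument non-negative
  k=0: (−1)^2·6.0000/(2)·0.2955^2·0.9553^2 = +0.239111
  k=1: (−1)^3·6.0000/(6)·0.2955^0·0.9553^4 = -0.832966
d^2_{1,-1}(2.5416) = +0.239111 -0.832966 = -0.593856

d=-0.5939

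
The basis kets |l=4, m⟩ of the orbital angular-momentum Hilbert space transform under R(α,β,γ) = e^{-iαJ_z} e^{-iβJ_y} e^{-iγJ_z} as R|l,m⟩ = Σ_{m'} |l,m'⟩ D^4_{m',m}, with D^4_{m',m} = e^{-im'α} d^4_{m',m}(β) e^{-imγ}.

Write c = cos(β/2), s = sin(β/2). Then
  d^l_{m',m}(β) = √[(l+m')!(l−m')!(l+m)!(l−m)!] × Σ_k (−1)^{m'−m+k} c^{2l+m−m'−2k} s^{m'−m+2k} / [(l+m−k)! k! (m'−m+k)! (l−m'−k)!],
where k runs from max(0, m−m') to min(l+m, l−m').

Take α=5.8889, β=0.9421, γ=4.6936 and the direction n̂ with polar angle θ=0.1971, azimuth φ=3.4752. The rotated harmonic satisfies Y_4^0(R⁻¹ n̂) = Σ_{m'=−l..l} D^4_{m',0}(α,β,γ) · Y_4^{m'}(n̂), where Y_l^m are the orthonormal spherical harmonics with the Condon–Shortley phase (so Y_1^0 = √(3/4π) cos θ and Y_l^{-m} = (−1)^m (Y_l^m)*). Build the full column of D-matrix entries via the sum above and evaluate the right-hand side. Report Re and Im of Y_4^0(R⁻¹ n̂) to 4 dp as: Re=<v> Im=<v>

Re=-0.1861 Im=0.0000

Need the full column D^4_{m',0} for m'=−4..4 at α=5.8889, β=0.9421, γ=4.6936.
cos(β/2)=0.891092, sin(β/2)=0.453822
d^4_{-4,0}: single k=4 term ⇒ +0.223760;  D = -0.001420-0.223756i
d^4_{-3,0}: k∈[3..4] ⇒ +0.621347 -0.161161 = +0.460186;  D = +0.174080-0.425990i
d^4_{-2,0}: k∈[2..4] ⇒ +0.978202 -0.676587 +0.065808 = +0.367424;  D = +0.258982-0.260631i
d^4_{-1,0}: k∈[1..4] ⇒ +0.905440 -1.409084 +0.365479 -0.015799 = -0.153964;  D = -0.142151+0.059145i
d^4_{0,0}: k∈[0..4] ⇒ +0.397541 -1.649785 +0.962800 -0.110989 +0.001799 = -0.398635;  D = -0.398635+0.000000i
d^4_{1,0}: k∈[0..3] ⇒ -0.905440 +1.409084 -0.365479 +0.015799 = +0.153964;  D = +0.142151+0.059145i
d^4_{2,0}: k∈[0..2] ⇒ +0.978202 -0.676587 +0.065808 = +0.367424;  D = +0.258982+0.260631i
d^4_{3,0}: k∈[0..1] ⇒ -0.621347 +0.161161 = -0.460186;  D = -0.174080-0.425990i
d^4_{4,0}: single k=0 term ⇒ +0.223760;  D = -0.001420+0.223756i
Y_4^{m'}(θ=0.1971,φ=3.4752) and Σ D·Y over m':
  (-0.0014-0.2238i)·(+0.0002-0.0006i)  (+0.1741-0.4260i)·(-0.0050+0.0078i)  (+0.2590-0.2606i)·(+0.0578-0.0455i)  (-0.1422+0.0591i)·(-0.3203+0.1110i)  (-0.3986+0.0000i)·(+0.6895+0.0000i)  (+0.1422+0.0591i)·(+0.3203+0.1110i)  (+0.2590+0.2606i)·(+0.0578+0.0455i)  (-0.1741-0.4260i)·(+0.0050+0.0078i)  (-0.0014+0.2238i)·(+0.0002+0.0006i)
Y_4^0(R⁻¹ n̂) = -0.186111-0.000000i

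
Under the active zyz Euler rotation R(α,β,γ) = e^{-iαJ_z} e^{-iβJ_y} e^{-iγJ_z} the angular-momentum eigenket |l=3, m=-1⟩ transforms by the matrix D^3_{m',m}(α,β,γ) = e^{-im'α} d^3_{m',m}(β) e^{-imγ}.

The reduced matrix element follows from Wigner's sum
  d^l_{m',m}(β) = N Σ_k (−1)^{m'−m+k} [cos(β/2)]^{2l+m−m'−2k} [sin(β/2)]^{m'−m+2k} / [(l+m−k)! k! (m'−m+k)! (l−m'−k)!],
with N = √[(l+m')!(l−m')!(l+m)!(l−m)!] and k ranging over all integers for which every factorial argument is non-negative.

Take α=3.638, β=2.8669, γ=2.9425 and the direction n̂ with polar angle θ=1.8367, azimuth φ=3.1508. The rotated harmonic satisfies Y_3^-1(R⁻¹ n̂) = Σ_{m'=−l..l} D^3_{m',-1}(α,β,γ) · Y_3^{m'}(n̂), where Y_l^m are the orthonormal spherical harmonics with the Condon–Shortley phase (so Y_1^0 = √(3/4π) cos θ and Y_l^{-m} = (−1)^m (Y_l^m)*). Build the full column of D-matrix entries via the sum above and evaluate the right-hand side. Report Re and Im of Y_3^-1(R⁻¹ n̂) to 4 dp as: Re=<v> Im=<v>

Re=0.0359 Im=-0.0329

Need the full column D^3_{m',-1} for m'=−3..3 at α=3.638, β=2.8669, γ=2.9425.
cos(β/2)=0.136915, sin(β/2)=0.990583
d^3_{-3,-1}: single k=2 term ⇒ +0.001335;  D = +0.000370+0.001283i
d^3_{-2,-1}: k∈[1..2] ⇒ +0.000151 -0.015778 = -0.015627;  D = +0.010958+0.011142i
d^3_{-1,-1}: k∈[0..2] ⇒ +0.000007 -0.002759 +0.108297 = +0.105545;  D = +0.100914+0.030920i
d^3_{0,-1}: k∈[0..2] ⇒ -0.000165 +0.025926 -0.452372 = -0.426611;  D = +0.418184-0.084375i
d^3_{1,-1}: k∈[0..2] ⇒ +0.002069 -0.144396 +0.944811 = +0.802484;  D = +0.616093-0.514207i
d^3_{2,-1}: k∈[0..1] ⇒ -0.015778 +0.412957 = +0.397179;  D = -0.146912+0.369009i
d^3_{3,-1}: single k=0 term ⇒ +0.069905;  D = -0.008196-0.069423i
Y_3^{m'}(θ=1.8367,φ=3.1508) and Σ D·Y over m':
  (+0.0004+0.0013i)·(-0.3746+0.0104i)  (+0.0110+0.0111i)·(-0.2500+0.0046i)  (+0.1009+0.0309i)·(+0.2042-0.0019i)  (+0.4182-0.0844i)·(+0.2603+0.0000i)  (+0.6161-0.5142i)·(-0.2042-0.0019i)  (-0.1469+0.3690i)·(-0.2500-0.0046i)  (-0.0082-0.0694i)·(+0.3746+0.0104i)
Y_3^-1(R⁻¹ n̂) = +0.035913-0.032894i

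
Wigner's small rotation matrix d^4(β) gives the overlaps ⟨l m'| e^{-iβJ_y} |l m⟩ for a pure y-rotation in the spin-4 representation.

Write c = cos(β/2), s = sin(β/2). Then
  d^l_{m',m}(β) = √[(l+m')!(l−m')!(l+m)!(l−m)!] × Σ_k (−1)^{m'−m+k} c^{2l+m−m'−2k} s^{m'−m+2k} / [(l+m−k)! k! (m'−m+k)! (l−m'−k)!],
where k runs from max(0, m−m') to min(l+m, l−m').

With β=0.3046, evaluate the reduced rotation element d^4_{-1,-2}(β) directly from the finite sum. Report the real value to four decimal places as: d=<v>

d=-0.5245

d^4_{-1,-2}(β=0.3046) via Wigner's sum:
With c≡cos(β/2)=0.988425 and s≡sin(β/2)=0.151712, N=[6·120·2·720]^{1/2}=1018.233765
k: max(0,(-2)−(-1))=0 … min(4+(-2),4−(-1))=2
  k=0: (−1)^1·1018.2338/(240)·0.9884^7·0.1517^1 = -0.593282
  k=1: (−1)^2·1018.2338/(48)·0.9884^5·0.1517^3 = +0.069885
  k=2: (−1)^3·1018.2338/(72)·0.9884^3·0.1517^5 = -0.001098
d^4_{-1,-2}(0.3046) = -0.593282 +0.069885 -0.001098 = -0.524495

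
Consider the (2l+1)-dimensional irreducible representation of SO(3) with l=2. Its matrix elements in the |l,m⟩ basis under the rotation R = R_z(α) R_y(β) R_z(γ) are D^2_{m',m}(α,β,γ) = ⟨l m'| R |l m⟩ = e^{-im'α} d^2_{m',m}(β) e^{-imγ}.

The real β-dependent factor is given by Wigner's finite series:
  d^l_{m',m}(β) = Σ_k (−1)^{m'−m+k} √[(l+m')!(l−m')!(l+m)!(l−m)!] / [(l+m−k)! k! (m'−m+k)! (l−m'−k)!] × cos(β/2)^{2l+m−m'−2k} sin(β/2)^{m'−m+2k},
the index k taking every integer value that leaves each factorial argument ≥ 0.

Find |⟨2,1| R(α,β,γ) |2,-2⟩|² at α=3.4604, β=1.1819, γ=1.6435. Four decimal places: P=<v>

P=0.0825

First d^2_{1,-2}(β=1.1819), then the phase factors e^{-i(1)α} and e^{-i(-2)γ}:
Half-angle: c=0.830412, s=0.557150. N=√(6·1·1·24)=12.000000
The bounds max(0,m−m')=0 and min(l+m,l−m')=0 give 1 term
  k=0: (−1)^3·12.0000/(6)·0.8304^1·0.5572^3 = -0.287237
d^2_{1,-2}(1.1819) = -0.287237
|D^2_{1,-2}|² = |d^2_{1,-2}(β)|² = (-0.287237)² = 0.082505 (the z-rotation phases have unit modulus)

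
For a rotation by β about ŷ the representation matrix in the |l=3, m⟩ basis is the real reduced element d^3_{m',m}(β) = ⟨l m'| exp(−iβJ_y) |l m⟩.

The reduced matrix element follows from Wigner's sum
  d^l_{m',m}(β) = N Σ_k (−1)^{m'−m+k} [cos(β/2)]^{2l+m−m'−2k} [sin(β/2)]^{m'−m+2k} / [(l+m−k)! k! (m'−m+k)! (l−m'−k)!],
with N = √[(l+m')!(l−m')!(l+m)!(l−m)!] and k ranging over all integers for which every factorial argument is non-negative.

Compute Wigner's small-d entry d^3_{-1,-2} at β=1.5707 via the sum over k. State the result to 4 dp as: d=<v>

d=0.3952

d^3_{-1,-2}(β=1.5707) via Wigner's sum:
Half-angle: c=0.707141, s=0.707073. N=√(2·24·1·120)=75.894664
The bounds max(0,m−m')=0 and min(l+m,l−m')=1 give 2 terms
  k=0: (−1)^1·75.8947/(24)·0.7071^5·0.7071^1 = -0.395361
  k=1: (−1)^2·75.8947/(12)·0.7071^3·0.7071^3 = +0.790569
d^3_{-1,-2}(1.5707) = -0.395361 +0.790569 = +0.395209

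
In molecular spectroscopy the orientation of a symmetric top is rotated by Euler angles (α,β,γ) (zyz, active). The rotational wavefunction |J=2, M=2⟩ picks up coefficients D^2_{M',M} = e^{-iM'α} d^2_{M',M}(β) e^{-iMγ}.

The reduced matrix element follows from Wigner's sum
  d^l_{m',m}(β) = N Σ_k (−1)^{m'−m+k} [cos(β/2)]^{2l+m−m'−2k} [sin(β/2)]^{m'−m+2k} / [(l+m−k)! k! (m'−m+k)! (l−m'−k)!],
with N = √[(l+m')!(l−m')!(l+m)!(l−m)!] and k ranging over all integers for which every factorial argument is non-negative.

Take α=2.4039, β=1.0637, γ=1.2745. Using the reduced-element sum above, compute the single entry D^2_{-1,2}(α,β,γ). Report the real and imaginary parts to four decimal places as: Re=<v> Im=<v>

Re=0.2225 Im=-0.0325

D^2_{-1,2}(2.4039,1.0637,1.2745) = e^{-i·-1·2.4039}·d^2_{-1,2}(1.0637)·e^{-i·2·1.2745}. Compute d first:
Half-angle: c=0.861870, s=0.507129. N=√(1·6·24·1)=12.000000
k: max(0,(2)−(-1))=3 … min(2+(2),2−(-1))=3
  k=3: (−1)^0·12.0000/(6)·0.8619^1·0.5071^3 = +0.224816
d^2_{-1,2}(1.0637) = +0.224816
Phases: e^{-i·(-1)·2.4039}=-0.740022+0.672582i, e^{-i·(2)·1.2745}=-0.829495-0.558513i ⇒ D=+0.222453-0.032506i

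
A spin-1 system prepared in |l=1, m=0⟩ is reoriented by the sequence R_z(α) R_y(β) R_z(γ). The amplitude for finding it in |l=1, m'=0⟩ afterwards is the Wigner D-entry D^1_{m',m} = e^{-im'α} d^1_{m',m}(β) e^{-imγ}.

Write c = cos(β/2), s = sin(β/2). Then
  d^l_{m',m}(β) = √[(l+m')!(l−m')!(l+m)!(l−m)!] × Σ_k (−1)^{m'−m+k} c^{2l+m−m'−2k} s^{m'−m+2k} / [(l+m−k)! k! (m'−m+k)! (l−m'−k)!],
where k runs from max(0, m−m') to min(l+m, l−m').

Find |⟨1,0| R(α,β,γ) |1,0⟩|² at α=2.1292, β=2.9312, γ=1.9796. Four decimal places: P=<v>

P=0.9564

Split into d^1_{0,0}(β=2.9312) × two z-phases.
With c≡cos(β/2)=0.105002 and s≡sin(β/2)=0.994472, N=[1·1·1·1]^{1/2}=1.000000
k: max(0,(0)−(0))=0 … min(1+(0),1−(0))=1
  k=0: (−1)^0·1.0000/(1)·0.1050^2·0.9945^0 = +0.011026
  k=1: (−1)^1·1.0000/(1)·0.1050^0·0.9945^2 = -0.988974
d^1_{0,0}(2.9312) = +0.011026 -0.988974 = -0.977949
|D^1_{0,0}|² = |d^1_{0,0}(β)|² = (-0.977949)² = 0.956384 (the z-rotation phases have unit modulus)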